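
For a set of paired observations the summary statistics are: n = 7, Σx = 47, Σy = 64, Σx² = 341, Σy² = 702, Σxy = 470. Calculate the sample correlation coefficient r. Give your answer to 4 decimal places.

Numerator: nΣxy − (Σx)(Σy) = 7·470 − (47)(64) = 282
Denominator: √[(nΣx²−(Σx)²)(nΣy²−(Σy)²)]
  nΣx²−(Σx)² = 7·341 − 2209 = 178;  nΣy²−(Σy)² = 7·702 − 4096 = 818
  √(178·818) = √145604 = 381.5809
r = 282 / 381.5809 = 0.7390

0.7390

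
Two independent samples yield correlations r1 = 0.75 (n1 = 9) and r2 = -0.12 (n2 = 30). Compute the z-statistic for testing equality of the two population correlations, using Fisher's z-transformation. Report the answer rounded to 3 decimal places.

2.423

Fisher z-transforms: z1 = atanh(0.75) = 0.972955, z2 = atanh(-0.12) = -0.120581; difference d = 1.093536
Var(d) = 1/6 + 1/27 = 0.1666667 + 0.0370370 = 0.2037037
z = d/√Var(d) = 1.093536 / √0.2037037 = 1.093536 / 0.451335 = 2.423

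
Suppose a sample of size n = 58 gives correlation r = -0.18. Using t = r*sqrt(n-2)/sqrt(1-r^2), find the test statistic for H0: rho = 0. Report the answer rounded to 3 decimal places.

-1.369

1 − r² = 1 − 0.0324 = 0.9676;  √(1−r²) = 0.983667
√(n−2) = √56 = 7.483315
t = r·√(n−2)/√(1−r²) = -0.18 · 7.483315 / 0.983667 = -1.369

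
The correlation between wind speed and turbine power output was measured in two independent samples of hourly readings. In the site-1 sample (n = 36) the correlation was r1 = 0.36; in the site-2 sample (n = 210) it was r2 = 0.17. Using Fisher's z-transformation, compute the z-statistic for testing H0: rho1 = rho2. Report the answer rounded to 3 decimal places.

1.095

Fisher z-transforms: z1 = atanh(0.36) = 0.376886, z2 = atanh(0.17) = 0.171667; difference d = 0.205219
Var(d) = 1/33 + 1/207 = 0.0303030 + 0.0048309 = 0.0351339
z = d/√Var(d) = 0.205219 / √0.0351339 = 0.205219 / 0.187440 = 1.095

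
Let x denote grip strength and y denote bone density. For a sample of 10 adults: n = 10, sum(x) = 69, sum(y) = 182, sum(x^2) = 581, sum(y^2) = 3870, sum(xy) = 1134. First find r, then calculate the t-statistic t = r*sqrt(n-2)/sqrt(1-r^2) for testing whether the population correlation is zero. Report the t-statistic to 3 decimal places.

-1.649

S_xy = nΣxy − ΣxΣy = 10·1134 − 69·182 = 11340 − 12558 = -1218
S_xx = nΣx² − (Σx)² = 10·581 − 69² = 5810 − 4761 = 1049
S_yy = nΣy² − (Σy)² = 10·3870 − 182² = 38700 − 33124 = 5576
r = S_xy / √(S_xx·S_yy) = -1218 / √(1049·5576) = -1218 / √5849224 = -1218 / 2418.5169 = -0.5036
t = r·√(n−2)/√(1−r²) = -0.5036·√8 / √(1−0.253613) = -1.424396 / 0.863937 = -1.649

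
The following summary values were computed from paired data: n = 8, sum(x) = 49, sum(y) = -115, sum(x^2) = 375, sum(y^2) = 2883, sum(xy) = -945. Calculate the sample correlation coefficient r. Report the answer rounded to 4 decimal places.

Numerator: nΣxy − (Σx)(Σy) = 8·(-945) − (49)(-115) = -1925
Denominator: √[(nΣx²−(Σx)²)(nΣy²−(Σy)²)]
  nΣx²−(Σx)² = 8·375 − 2401 = 599;  nΣy²−(Σy)² = 8·2883 − 13225 = 9839
  √(599·9839) = √5893561 = 2427.6658
r = -1925 / 2427.6658 = -0.7929

-0.7929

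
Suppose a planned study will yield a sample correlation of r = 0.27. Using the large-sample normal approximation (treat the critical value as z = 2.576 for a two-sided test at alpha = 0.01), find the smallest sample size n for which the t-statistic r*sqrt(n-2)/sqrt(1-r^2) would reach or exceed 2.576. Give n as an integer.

r√(n−2)/√(1−r²) ≥ 2.576  ⇔  n−2 ≥ (2.576)²·(1−r²)/r²
(1−r²)/r² = (1−0.0729)/0.0729 = 12.7174
n ≥ 2 + 6.635776·12.7174 = 2 + 84.3898 = 86.3898
⌈86.3898⌉ = 87

87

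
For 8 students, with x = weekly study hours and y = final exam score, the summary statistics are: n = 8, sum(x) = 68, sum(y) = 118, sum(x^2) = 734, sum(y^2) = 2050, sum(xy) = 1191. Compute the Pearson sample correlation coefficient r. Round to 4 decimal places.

0.8556

Numerator: nΣxy − (Σx)(Σy) = 8·1191 − (68)(118) = 1504
Denominator: √[(nΣx²−(Σx)²)(nΣy²−(Σy)²)]
  nΣx²−(Σx)² = 8·734 − 4624 = 1248;  nΣy²−(Σy)² = 8·2050 − 13924 = 2476
  √(1248·2476) = √3090048 = 1757.8532
r = 1504 / 1757.8532 = 0.8556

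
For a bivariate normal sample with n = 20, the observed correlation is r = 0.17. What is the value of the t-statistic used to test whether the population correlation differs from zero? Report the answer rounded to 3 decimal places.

t = r·√(n−2) / √(1−r²) with r = 0.17, n = 20
  = 0.17·√18 / √(1 − 0.0289)
  = 0.17·4.242641 / 0.985444
  = 0.721249 / 0.985444 = 0.732

0.732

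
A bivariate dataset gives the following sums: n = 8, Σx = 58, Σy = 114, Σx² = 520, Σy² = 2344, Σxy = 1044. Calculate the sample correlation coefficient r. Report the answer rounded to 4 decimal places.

Numerator: nΣxy − (Σx)(Σy) = 8·1044 − (58)(114) = 1740
Denominator: √[(nΣx²−(Σx)²)(nΣy²−(Σy)²)]
  nΣx²−(Σx)² = 8·520 − 3364 = 796;  nΣy²−(Σy)² = 8·2344 − 12996 = 5756
  √(796·5756) = √4581776 = 2140.5084
r = 1740 / 2140.5084 = 0.8129

0.8129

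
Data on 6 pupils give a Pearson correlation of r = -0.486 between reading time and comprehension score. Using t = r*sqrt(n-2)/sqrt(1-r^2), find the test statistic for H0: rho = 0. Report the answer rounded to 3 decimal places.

-1.112

t = r·√(n−2) / √(1−r²) with r = -0.486, n = 6
  = -0.486·√4 / √(1 − 0.236196)
  = -0.486·2.000000 / 0.873959
  = -0.972000 / 0.873959 = -1.112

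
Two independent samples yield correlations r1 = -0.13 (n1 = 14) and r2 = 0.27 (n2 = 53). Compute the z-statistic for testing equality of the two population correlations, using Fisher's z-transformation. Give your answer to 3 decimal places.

Fisher z-transforms: z1 = atanh(-0.13) = -0.130740, z2 = atanh(0.27) = 0.276864; difference d = -0.407604
Var(d) = 1/11 + 1/50 = 0.0909091 + 0.0200000 = 0.1109091
z = d/√Var(d) = -0.407604 / √0.1109091 = -0.407604 / 0.333030 = -1.224

-1.224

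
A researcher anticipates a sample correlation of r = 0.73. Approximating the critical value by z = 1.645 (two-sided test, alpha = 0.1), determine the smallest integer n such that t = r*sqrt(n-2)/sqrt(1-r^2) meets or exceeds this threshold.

5

Need r·√(n−2)/√(1−r²) ≥ 1.645
√(n−2) ≥ 1.645·√(1−0.5329) / 0.73 = 1.645·0.683447 / 0.73 = 1.5401
n−2 ≥ 2.3719  ⇒  n ≥ 4.3719
Smallest integer n = 5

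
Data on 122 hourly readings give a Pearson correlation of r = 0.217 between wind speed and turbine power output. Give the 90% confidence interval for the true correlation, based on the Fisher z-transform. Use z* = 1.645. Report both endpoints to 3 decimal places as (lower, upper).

z_r = atanh(0.217) = 0.220506;  SE = 1/√(n−3) = 1/√119 = 0.091670
z-limits: 0.220506 ± 1.645·0.091670 = 0.220506 ± 0.150797 = [0.069709, 0.371303]
ρ-limits: (tanh 0.069709, tanh 0.371303) = (0.070, 0.355)

(0.070, 0.355)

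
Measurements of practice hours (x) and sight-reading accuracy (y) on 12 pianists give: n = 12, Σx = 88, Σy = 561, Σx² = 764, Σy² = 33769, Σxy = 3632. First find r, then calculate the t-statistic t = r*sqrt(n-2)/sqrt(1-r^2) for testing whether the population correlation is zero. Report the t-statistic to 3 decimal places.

S_xy = nΣxy − ΣxΣy = 12·3632 − 88·561 = 43584 − 49368 = -5784
S_xx = nΣx² − (Σx)² = 12·764 − 88² = 9168 − 7744 = 1424
S_yy = nΣy² − (Σy)² = 12·33769 − 561² = 405228 − 314721 = 90507
r = S_xy / √(S_xx·S_yy) = -5784 / √(1424·90507) = -5784 / √128881968 = -5784 / 11352.6194 = -0.5095
t = r·√(n−2)/√(1−r²) = -0.5095·√10 / √(1−0.259590) = -1.611180 / 0.860471 = -1.872

-1.872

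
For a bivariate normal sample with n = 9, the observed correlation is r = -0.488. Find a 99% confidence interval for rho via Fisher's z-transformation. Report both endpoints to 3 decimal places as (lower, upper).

z_r = atanh(-0.488) = -0.533432;  SE = 1/√(n−3) = 1/√6 = 0.408248
z-limits: -0.533432 ± 2.576·0.408248 = -0.533432 ± 1.051647 = [-1.585079, 0.518215]
ρ-limits: (tanh -1.585079, tanh 0.518215) = (-0.919, 0.476)

(-0.919, 0.476)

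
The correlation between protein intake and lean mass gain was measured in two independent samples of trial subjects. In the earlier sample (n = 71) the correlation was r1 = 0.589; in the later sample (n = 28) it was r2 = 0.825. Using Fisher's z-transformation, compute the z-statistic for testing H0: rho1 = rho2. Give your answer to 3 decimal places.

Fisher z-transforms: z1 = atanh(0.589) = 0.676133, z2 = atanh(0.825) = 1.172275; difference d = -0.496142
Var(d) = 1/68 + 1/25 = 0.0147059 + 0.0400000 = 0.0547059
z = d/√Var(d) = -0.496142 / √0.0547059 = -0.496142 / 0.233893 = -2.121

-2.121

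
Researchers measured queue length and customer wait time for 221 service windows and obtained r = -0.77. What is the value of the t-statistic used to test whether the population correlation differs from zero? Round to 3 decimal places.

t = r·√(n−2) / √(1−r²) with r = -0.77, n = 221
  = -0.77·√219 / √(1 − 0.5929)
  = -0.77·14.798649 / 0.638044
  = -11.394960 / 0.638044 = -17.859

-17.859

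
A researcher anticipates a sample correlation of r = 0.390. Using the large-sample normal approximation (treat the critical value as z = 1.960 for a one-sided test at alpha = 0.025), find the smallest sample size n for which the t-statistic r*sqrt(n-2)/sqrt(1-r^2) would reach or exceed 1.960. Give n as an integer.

24

Need r·√(n−2)/√(1−r²) ≥ 1.960
√(n−2) ≥ 1.960·√(1−0.152100) / 0.390 = 1.960·0.920815 / 0.390 = 4.6277
n−2 ≥ 21.4156  ⇒  n ≥ 23.4156
Smallest integer n = 24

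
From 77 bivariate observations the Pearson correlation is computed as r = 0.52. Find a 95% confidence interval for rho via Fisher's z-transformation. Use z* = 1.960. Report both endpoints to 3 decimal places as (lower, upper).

Fisher z: z_r = atanh(r) = ½·ln((1+0.52)/(1−0.52)) = 0.576340
SE(z) = 1/√(n−3) = 1/√74 = 0.116248
95% ⇒ z* = 1.960; margin = 1.960·0.116248 = 0.227846
CI on z-scale: (0.348494, 0.804186)
Back-transform: tanh(0.348494) = 0.335039, tanh(0.804186) = 0.666370

(0.335, 0.666)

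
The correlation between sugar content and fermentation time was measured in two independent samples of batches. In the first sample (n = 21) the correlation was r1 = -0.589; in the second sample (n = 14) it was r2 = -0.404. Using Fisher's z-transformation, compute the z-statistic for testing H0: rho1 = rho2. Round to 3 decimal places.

z1 = atanh(-0.589) = -0.676133,  z2 = atanh(-0.404) = -0.428420
SE = √(1/(n1−3) + 1/(n2−3)) = √(1/18 + 1/11) = √(0.0555556 + 0.0909091) = √0.1464647 = 0.382707
z = (z1 − z2)/SE = (-0.676133 − (-0.428420)) / 0.382707 = -0.247713 / 0.382707 = -0.647

-0.647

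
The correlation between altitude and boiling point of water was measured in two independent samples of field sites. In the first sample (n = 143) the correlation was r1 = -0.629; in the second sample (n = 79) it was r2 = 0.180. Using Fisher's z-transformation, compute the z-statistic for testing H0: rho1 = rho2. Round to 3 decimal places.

z1 = atanh(-0.629) = -0.739760,  z2 = atanh(0.180) = 0.181983
SE = √(1/(n1−3) + 1/(n2−3)) = √(1/140 + 1/76) = √(0.0071429 + 0.0131579) = √0.0203008 = 0.142481
z = (z1 − z2)/SE = (-0.739760 − 0.181983) / 0.142481 = -0.921743 / 0.142481 = -6.469

-6.469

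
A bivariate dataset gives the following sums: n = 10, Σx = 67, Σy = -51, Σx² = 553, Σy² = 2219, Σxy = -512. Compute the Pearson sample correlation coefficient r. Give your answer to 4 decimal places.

Numerator: nΣxy − (Σx)(Σy) = 10·(-512) − (67)(-51) = -1703
Denominator: √[(nΣx²−(Σx)²)(nΣy²−(Σy)²)]
  nΣx²−(Σx)² = 10·553 − 4489 = 1041;  nΣy²−(Σy)² = 10·2219 − 2601 = 19589
  √(1041·19589) = √20392149 = 4515.7667
r = -1703 / 4515.7667 = -0.3771

-0.3771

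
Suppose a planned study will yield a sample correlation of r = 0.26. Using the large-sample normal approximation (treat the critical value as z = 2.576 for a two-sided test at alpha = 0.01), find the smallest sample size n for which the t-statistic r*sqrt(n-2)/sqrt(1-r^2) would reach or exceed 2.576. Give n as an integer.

Need r·√(n−2)/√(1−r²) ≥ 2.576
√(n−2) ≥ 2.576·√(1−0.0676) / 0.26 = 2.576·0.965609 / 0.26 = 9.5670
n−2 ≥ 91.5275  ⇒  n ≥ 93.5275
Smallest integer n = 94

94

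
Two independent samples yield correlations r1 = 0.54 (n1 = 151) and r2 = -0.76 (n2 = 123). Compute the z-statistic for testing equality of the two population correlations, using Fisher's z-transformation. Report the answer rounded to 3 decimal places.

Fisher z-transforms: z1 = atanh(0.54) = 0.604156, z2 = atanh(-0.76) = -0.996215; difference d = 1.600371
Var(d) = 1/148 + 1/120 = 0.0067568 + 0.0083333 = 0.0150901
z = d/√Var(d) = 1.600371 / √0.0150901 = 1.600371 / 0.122842 = 13.028

13.028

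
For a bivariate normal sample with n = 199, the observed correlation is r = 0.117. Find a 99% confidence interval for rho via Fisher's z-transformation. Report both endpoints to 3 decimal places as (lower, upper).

z_r = atanh(0.117) = 0.117538;  SE = 1/√(n−3) = 1/√196 = 0.071429
z-limits: 0.117538 ± 2.576·0.071429 = 0.117538 ± 0.184001 = [-0.066463, 0.301539]
ρ-limits: (tanh -0.066463, tanh 0.301539) = (-0.066, 0.293)

(-0.066, 0.293)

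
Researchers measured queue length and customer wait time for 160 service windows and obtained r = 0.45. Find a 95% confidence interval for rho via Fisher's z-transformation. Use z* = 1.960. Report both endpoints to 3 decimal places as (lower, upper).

(0.317, 0.566)

z_r = atanh(0.45) = 0.484700;  SE = 1/√(n−3) = 1/√157 = 0.079809
z-limits: 0.484700 ± 1.960·0.079809 = 0.484700 ± 0.156426 = [0.328274, 0.641126]
ρ-limits: (tanh 0.328274, tanh 0.641126) = (0.317, 0.566)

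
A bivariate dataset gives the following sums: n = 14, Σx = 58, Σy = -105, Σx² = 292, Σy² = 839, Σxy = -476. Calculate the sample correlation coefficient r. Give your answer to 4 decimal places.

-0.7945

S_xy = nΣxy − ΣxΣy = 14·(-476) − 58·(-105) = -6664 − (-6090) = -574
S_xx = nΣx² − (Σx)² = 14·292 − 58² = 4088 − 3364 = 724
S_yy = nΣy² − (Σy)² = 14·839 − (-105)² = 11746 − 11025 = 721
r = S_xy / √(S_xx·S_yy) = -574 / √(724·721) = -574 / √522004 = -574 / 722.4984 = -0.7945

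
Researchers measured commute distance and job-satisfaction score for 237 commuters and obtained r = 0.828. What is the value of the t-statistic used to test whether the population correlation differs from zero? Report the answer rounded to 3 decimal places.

1 − r² = 1 − 0.685584 = 0.314416;  √(1−r²) = 0.560728
√(n−2) = √235 = 15.329710
t = r·√(n−2)/√(1−r²) = 0.828 · 15.329710 / 0.560728 = 22.637

22.637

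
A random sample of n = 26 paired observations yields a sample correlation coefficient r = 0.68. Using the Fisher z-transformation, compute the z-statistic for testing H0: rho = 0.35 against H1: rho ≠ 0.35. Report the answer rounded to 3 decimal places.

z_r = atanh(0.68) = 0.829114,  z_0 = atanh(0.35) = 0.365444
SE = 1/√(n−3) = 1/√23 = 0.208514
z = (z_r − z_0)/SE = (0.829114 − 0.365444) / 0.208514 = 0.463670 / 0.208514 = 2.224

2.224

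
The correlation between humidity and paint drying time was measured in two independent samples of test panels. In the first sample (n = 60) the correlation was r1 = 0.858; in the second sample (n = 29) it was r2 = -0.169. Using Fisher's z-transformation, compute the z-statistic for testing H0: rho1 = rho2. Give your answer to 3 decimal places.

6.154

z1 = atanh(0.858) = 1.285714,  z2 = atanh(-0.169) = -0.170637
SE = √(1/(n1−3) + 1/(n2−3)) = √(1/57 + 1/26) = √(0.0175439 + 0.0384615) = √0.0560054 = 0.236655
z = (z1 − z2)/SE = (1.285714 − (-0.170637)) / 0.236655 = 1.456351 / 0.236655 = 6.154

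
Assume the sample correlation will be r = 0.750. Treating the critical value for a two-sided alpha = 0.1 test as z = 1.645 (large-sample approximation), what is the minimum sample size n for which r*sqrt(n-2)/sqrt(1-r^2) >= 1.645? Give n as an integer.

5

r√(n−2)/√(1−r²) ≥ 1.645  ⇔  n−2 ≥ (1.645)²·(1−r²)/r²
(1−r²)/r² = (1−0.562500)/0.562500 = 0.7778
n ≥ 2 + 2.706025·0.7778 = 2 + 2.1047 = 4.1047
⌈4.1047⌉ = 5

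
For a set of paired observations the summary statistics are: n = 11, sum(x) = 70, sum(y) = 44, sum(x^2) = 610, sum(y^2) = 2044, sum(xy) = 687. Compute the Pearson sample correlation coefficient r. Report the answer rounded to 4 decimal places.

0.7341

Numerator: nΣxy − (Σx)(Σy) = 11·687 − (70)(44) = 4477
Denominator: √[(nΣx²−(Σx)²)(nΣy²−(Σy)²)]
  nΣx²−(Σx)² = 11·610 − 4900 = 1810;  nΣy²−(Σy)² = 11·2044 − 1936 = 20548
  √(1810·20548) = √37191880 = 6098.5146
r = 4477 / 6098.5146 = 0.7341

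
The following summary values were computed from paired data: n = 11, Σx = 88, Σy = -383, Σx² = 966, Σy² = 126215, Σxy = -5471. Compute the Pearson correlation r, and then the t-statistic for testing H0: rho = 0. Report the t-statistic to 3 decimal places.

S_xy = nΣxy − ΣxΣy = 11·(-5471) − 88·(-383) = -60181 − (-33704) = -26477
S_xx = nΣx² − (Σx)² = 11·966 − 88² = 10626 − 7744 = 2882
S_yy = nΣy² − (Σy)² = 11·126215 − (-383)² = 1388365 − 146689 = 1241676
r = S_xy / √(S_xx·S_yy) = -26477 / √(2882·1241676) = -26477 / √3578510232 = -26477 / 59820.6505 = -0.4426
t = r·√(n−2)/√(1−r²) = -0.4426·√9 / √(1−0.195895) = -1.327800 / 0.896719 = -1.481

-1.481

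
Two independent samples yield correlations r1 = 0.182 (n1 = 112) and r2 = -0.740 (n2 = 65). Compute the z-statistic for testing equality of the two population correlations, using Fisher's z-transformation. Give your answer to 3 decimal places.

7.132

Fisher z-transforms: z1 = atanh(0.182) = 0.184050, z2 = atanh(-0.740) = -0.950479; difference d = 1.134529
Var(d) = 1/109 + 1/62 = 0.0091743 + 0.0161290 = 0.0253033
z = d/√Var(d) = 1.134529 / √0.0253033 = 1.134529 / 0.159070 = 7.132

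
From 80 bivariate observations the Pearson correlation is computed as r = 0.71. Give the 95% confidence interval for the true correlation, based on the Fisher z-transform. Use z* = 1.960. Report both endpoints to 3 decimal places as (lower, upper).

(0.581, 0.804)

z_r = atanh(0.71) = 0.887184;  SE = 1/√(n−3) = 1/√77 = 0.113961
z-limits: 0.887184 ± 1.960·0.113961 = 0.887184 ± 0.223364 = [0.663820, 1.110548]
ρ-limits: (tanh 0.663820, tanh 1.110548) = (0.581, 0.804)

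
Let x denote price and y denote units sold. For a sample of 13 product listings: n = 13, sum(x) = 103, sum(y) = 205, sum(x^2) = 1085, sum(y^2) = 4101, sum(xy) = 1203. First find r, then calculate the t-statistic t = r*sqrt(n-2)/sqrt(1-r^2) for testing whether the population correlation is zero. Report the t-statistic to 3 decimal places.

S_xy = nΣxy − ΣxΣy = 13·1203 − 103·205 = 15639 − 21115 = -5476
S_xx = nΣx² − (Σx)² = 13·1085 − 103² = 14105 − 10609 = 3496
S_yy = nΣy² − (Σy)² = 13·4101 − 205² = 53313 − 42025 = 11288
r = S_xy / √(S_xx·S_yy) = -5476 / √(3496·11288) = -5476 / √39462848 = -5476 / 6281.9462 = -0.8717
t = r·√(n−2)/√(1−r²) = -0.8717·√11 / √(1−0.759861) = -2.891102 / 0.490040 = -5.900

-5.900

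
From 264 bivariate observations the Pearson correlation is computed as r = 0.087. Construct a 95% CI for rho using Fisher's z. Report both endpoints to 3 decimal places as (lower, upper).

Fisher z: z_r = atanh(r) = ½·ln((1+0.087)/(1−0.087)) = 0.087221
SE(z) = 1/√(n−3) = 1/√261 = 0.061898
95% ⇒ z* = 1.960; margin = 1.960·0.061898 = 0.121320
CI on z-scale: (-0.034099, 0.208541)
Back-transform: tanh(-0.034099) = -0.034086, tanh(0.208541) = 0.205570

(-0.034, 0.206)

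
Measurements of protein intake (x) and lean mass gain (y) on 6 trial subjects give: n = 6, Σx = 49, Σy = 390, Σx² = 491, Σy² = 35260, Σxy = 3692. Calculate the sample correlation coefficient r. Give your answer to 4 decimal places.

S_xy = nΣxy − ΣxΣy = 6·3692 − 49·390 = 22152 − 19110 = 3042
S_xx = nΣx² − (Σx)² = 6·491 − 49² = 2946 − 2401 = 545
S_yy = nΣy² − (Σy)² = 6·35260 − 390² = 211560 − 152100 = 59460
r = S_xy / √(S_xx·S_yy) = 3042 / √(545·59460) = 3042 / √32405700 = 3042 / 5692.6005 = 0.5344

0.5344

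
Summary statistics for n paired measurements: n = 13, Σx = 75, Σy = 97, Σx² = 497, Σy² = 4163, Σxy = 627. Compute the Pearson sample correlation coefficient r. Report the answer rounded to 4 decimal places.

Numerator: nΣxy − (Σx)(Σy) = 13·627 − (75)(97) = 876
Denominator: √[(nΣx²−(Σx)²)(nΣy²−(Σy)²)]
  nΣx²−(Σx)² = 13·497 − 5625 = 836;  nΣy²−(Σy)² = 13·4163 − 9409 = 44710
  √(836·44710) = √37377560 = 6113.7190
r = 876 / 6113.7190 = 0.1433

0.1433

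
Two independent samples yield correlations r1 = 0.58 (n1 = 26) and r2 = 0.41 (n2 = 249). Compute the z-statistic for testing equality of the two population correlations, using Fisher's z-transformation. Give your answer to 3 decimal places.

1.040

z1 = atanh(0.58) = 0.662463,  z2 = atanh(0.41) = 0.435611
SE = √(1/(n1−3) + 1/(n2−3)) = √(1/23 + 1/246) = √(0.0434783 + 0.0040650) = √0.0475433 = 0.218044
z = (z1 − z2)/SE = (0.662463 − 0.435611) / 0.218044 = 0.226852 / 0.218044 = 1.040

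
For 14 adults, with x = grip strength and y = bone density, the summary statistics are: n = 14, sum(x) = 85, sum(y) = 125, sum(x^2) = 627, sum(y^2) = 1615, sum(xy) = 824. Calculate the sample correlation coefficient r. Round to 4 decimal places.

0.2766

Numerator: nΣxy − (Σx)(Σy) = 14·824 − (85)(125) = 911
Denominator: √[(nΣx²−(Σx)²)(nΣy²−(Σy)²)]
  nΣx²−(Σx)² = 14·627 − 7225 = 1553;  nΣy²−(Σy)² = 14·1615 − 15625 = 6985
  √(1553·6985) = √10847705 = 3293.5854
r = 911 / 3293.5854 = 0.2766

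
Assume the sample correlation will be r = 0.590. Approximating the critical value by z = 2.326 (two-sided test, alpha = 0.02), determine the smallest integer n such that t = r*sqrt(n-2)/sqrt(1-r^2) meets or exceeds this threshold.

r√(n−2)/√(1−r²) ≥ 2.326  ⇔  n−2 ≥ (2.326)²·(1−r²)/r²
(1−r²)/r² = (1−0.348100)/0.348100 = 1.8727
n ≥ 2 + 5.410276·1.8727 = 2 + 10.1318 = 12.1318
⌈12.1318⌉ = 13

13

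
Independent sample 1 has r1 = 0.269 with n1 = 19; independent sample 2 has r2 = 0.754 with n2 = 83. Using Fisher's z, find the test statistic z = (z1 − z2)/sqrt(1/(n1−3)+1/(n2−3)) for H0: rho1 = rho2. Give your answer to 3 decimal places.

Fisher z-transforms: z1 = atanh(0.269) = 0.275786, z2 = atanh(0.754) = 0.982161; difference d = -0.706375
Var(d) = 1/16 + 1/80 = 0.0625000 + 0.0125000 = 0.0750000
z = d/√Var(d) = -0.706375 / √0.0750000 = -0.706375 / 0.273861 = -2.579

-2.579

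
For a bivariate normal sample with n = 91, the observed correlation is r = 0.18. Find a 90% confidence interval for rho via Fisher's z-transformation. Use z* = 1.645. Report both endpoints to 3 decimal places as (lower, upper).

(0.007, 0.343)

z_r = atanh(0.18) = 0.181983;  SE = 1/√(n−3) = 1/√88 = 0.106600
z-limits: 0.181983 ± 1.645·0.106600 = 0.181983 ± 0.175357 = [0.006626, 0.357340]
ρ-limits: (tanh 0.006626, tanh 0.357340) = (0.007, 0.343)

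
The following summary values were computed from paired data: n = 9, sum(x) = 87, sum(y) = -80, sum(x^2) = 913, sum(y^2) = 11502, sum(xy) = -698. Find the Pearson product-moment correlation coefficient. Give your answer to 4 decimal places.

0.0855

Numerator: nΣxy − (Σx)(Σy) = 9·(-698) − (87)(-80) = 678
Denominator: √[(nΣx²−(Σx)²)(nΣy²−(Σy)²)]
  nΣx²−(Σx)² = 9·913 − 7569 = 648;  nΣy²−(Σy)² = 9·11502 − 6400 = 97118
  √(648·97118) = √62932464 = 7932.9984
r = 678 / 7932.9984 = 0.0855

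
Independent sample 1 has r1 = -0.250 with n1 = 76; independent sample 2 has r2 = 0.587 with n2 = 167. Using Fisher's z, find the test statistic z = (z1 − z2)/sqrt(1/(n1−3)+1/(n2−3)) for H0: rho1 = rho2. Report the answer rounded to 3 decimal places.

-6.599

Fisher z-transforms: z1 = atanh(-0.250) = -0.255413, z2 = atanh(0.587) = 0.673077; difference d = -0.928490
Var(d) = 1/73 + 1/164 = 0.0136986 + 0.0060976 = 0.0197962
z = d/√Var(d) = -0.928490 / √0.0197962 = -0.928490 / 0.140699 = -6.599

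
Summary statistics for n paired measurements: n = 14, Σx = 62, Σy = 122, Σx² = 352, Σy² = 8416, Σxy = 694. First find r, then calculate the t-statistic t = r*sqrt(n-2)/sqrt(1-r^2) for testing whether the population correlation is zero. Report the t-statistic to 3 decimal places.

0.721

Numerator: nΣxy − (Σx)(Σy) = 14·694 − (62)(122) = 2152
Denominator: √[(nΣx²−(Σx)²)(nΣy²−(Σy)²)]
  nΣx²−(Σx)² = 14·352 − 3844 = 1084;  nΣy²−(Σy)² = 14·8416 − 14884 = 102940
  √(1084·102940) = √111586960 = 10563.4729
r = 2152 / 10563.4729 = 0.2037
t = r·√(n−2)/√(1−r²) = 0.2037·√12 / √(1−0.041494) = 0.705637 / 0.979033 = 0.721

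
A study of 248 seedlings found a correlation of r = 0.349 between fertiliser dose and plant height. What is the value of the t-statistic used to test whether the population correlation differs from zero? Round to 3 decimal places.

t = r·√(n−2) / √(1−r²) with r = 0.349, n = 248
  = 0.349·√246 / √(1 − 0.121801)
  = 0.349·15.684387 / 0.937123
  = 5.473851 / 0.937123 = 5.841

5.841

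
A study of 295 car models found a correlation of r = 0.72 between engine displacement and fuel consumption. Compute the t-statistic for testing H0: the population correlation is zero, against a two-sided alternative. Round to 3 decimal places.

17.759

1 − r² = 1 − 0.5184 = 0.4816;  √(1−r²) = 0.693974
√(n−2) = √293 = 17.117243
t = r·√(n−2)/√(1−r²) = 0.72 · 17.117243 / 0.693974 = 17.759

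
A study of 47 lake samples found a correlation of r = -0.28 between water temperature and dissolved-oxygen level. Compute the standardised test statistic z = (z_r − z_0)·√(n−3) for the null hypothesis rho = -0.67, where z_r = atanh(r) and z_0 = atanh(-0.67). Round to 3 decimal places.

z_r = atanh(-0.28) = -0.287682,  z_0 = atanh(-0.67) = -0.810743
SE = 1/√(n−3) = 1/√44 = 0.150756
z = (z_r − z_0)/SE = (-0.287682 − (-0.810743)) / 0.150756 = 0.523061 / 0.150756 = 3.470

3.470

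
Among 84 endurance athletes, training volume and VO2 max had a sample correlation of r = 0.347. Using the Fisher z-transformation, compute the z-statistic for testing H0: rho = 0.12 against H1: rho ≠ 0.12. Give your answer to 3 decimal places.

z_r = atanh(0.347) = 0.362029,  z_0 = atanh(0.12) = 0.120581
SE = 1/√(n−3) = 1/√81 = 0.111111
z = (z_r − z_0)/SE = (0.362029 − 0.120581) / 0.111111 = 0.241448 / 0.111111 = 2.173

2.173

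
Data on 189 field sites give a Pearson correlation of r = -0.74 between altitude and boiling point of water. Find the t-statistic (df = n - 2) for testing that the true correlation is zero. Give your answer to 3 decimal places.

t = r·√(n−2) / √(1−r²) with r = -0.74, n = 189
  = -0.74·√187 / √(1 − 0.5476)
  = -0.74·13.674794 / 0.672607
  = -10.119348 / 0.672607 = -15.045

-15.045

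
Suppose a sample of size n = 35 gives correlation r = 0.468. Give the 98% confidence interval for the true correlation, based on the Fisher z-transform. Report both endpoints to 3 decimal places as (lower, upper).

Fisher z: z_r = atanh(r) = ½·ln((1+0.468)/(1−0.468)) = 0.507506
SE(z) = 1/√(n−3) = 1/√32 = 0.176777
98% ⇒ z* = 2.326; margin = 2.326·0.176777 = 0.411183
CI on z-scale: (0.096323, 0.918689)
Back-transform: tanh(0.096323) = 0.096026, tanh(0.918689) = 0.725277

(0.096, 0.725)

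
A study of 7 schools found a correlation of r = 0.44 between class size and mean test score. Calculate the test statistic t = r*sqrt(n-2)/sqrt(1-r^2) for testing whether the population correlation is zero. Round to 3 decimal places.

1.096

t = r·√(n−2) / √(1−r²) with r = 0.44, n = 7
  = 0.44·√5 / √(1 − 0.1936)
  = 0.44·2.236068 / 0.897998
  = 0.983870 / 0.897998 = 1.096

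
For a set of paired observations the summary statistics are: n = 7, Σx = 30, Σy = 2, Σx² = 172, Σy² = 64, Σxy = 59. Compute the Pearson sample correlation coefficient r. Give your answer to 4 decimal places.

0.9608

S_xy = nΣxy − ΣxΣy = 7·59 − 30·2 = 413 − 60 = 353
S_xx = nΣx² − (Σx)² = 7·172 − 30² = 1204 − 900 = 304
S_yy = nΣy² − (Σy)² = 7·64 − 2² = 448 − 4 = 444
r = S_xy / √(S_xx·S_yy) = 353 / √(304·444) = 353 / √134976 = 353 / 367.3908 = 0.9608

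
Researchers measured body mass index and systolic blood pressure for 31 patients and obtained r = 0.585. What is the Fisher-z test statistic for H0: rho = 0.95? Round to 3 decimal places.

z_r = atanh(0.585) = 0.670031,  z_0 = atanh(0.95) = 1.831781
SE = 1/√(n−3) = 1/√28 = 0.188982
z = (z_r − z_0)/SE = (0.670031 − 1.831781) / 0.188982 = -1.161750 / 0.188982 = -6.147

-6.147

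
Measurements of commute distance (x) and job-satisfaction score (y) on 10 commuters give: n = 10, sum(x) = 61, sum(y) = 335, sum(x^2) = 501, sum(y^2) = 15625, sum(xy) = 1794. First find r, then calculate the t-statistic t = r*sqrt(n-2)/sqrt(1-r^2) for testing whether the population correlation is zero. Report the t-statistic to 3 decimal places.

-0.993

Numerator: nΣxy − (Σx)(Σy) = 10·1794 − (61)(335) = -2495
Denominator: √[(nΣx²−(Σx)²)(nΣy²−(Σy)²)]
  nΣx²−(Σx)² = 10·501 − 3721 = 1289;  nΣy²−(Σy)² = 10·15625 − 112225 = 44025
  √(1289·44025) = √56748225 = 7533.1418
r = -2495 / 7533.1418 = -0.3312
t = r·√(n−2)/√(1−r²) = -0.3312·√8 / √(1−0.109693) = -0.936775 / 0.943561 = -0.993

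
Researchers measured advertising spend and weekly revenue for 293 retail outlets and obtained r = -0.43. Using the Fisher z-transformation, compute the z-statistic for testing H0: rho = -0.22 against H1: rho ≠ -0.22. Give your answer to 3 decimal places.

Fisher z: atanh(-0.43) = -0.459897, atanh(-0.22) = -0.223656
z = (z_r − z_0)·√(n−3) = (-0.459897 − (-0.223656))·√290 = -0.236241 · 17.029386 = -4.023

-4.023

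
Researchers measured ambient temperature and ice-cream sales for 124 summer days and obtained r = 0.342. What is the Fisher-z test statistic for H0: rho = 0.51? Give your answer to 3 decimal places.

-2.270

z_r = atanh(0.342) = 0.356356,  z_0 = atanh(0.51) = 0.562730
SE = 1/√(n−3) = 1/√121 = 0.090909
z = (z_r − z_0)/SE = (0.356356 − 0.562730) / 0.090909 = -0.206374 / 0.090909 = -2.270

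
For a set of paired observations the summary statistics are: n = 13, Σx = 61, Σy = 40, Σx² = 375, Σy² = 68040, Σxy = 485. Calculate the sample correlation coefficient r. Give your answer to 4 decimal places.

0.1211

Numerator: nΣxy − (Σx)(Σy) = 13·485 − (61)(40) = 3865
Denominator: √[(nΣx²−(Σx)²)(nΣy²−(Σy)²)]
  nΣx²−(Σx)² = 13·375 − 3721 = 1154;  nΣy²−(Σy)² = 13·68040 − 1600 = 882920
  √(1154·882920) = √1018889680 = 31920.0514
r = 3865 / 31920.0514 = 0.1211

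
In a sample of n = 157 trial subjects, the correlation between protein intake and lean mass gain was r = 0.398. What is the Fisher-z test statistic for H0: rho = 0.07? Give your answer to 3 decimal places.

4.358

z_r = atanh(0.398) = 0.421270,  z_0 = atanh(0.07) = 0.070115
SE = 1/√(n−3) = 1/√154 = 0.080582
z = (z_r − z_0)/SE = (0.421270 − 0.070115) / 0.080582 = 0.351155 / 0.080582 = 4.358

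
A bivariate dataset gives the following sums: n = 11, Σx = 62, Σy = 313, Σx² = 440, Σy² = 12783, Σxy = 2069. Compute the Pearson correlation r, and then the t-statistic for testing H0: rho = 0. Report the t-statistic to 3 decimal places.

1.800

Numerator: nΣxy − (Σx)(Σy) = 11·2069 − (62)(313) = 3353
Denominator: √[(nΣx²−(Σx)²)(nΣy²−(Σy)²)]
  nΣx²−(Σx)² = 11·440 − 3844 = 996;  nΣy²−(Σy)² = 11·12783 − 97969 = 42644
  √(996·42644) = √42473424 = 6517.1638
r = 3353 / 6517.1638 = 0.5145
t = r·√(n−2)/√(1−r²) = 0.5145·√9 / √(1−0.264710) = 1.543500 / 0.857491 = 1.800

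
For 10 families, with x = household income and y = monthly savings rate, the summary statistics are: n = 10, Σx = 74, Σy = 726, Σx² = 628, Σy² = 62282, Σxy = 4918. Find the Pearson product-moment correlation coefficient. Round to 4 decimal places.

Numerator: nΣxy − (Σx)(Σy) = 10·4918 − (74)(726) = -4544
Denominator: √[(nΣx²−(Σx)²)(nΣy²−(Σy)²)]
  nΣx²−(Σx)² = 10·628 − 5476 = 804;  nΣy²−(Σy)² = 10·62282 − 527076 = 95744
  √(804·95744) = √76978176 = 8773.7208
r = -4544 / 8773.7208 = -0.5179

-0.5179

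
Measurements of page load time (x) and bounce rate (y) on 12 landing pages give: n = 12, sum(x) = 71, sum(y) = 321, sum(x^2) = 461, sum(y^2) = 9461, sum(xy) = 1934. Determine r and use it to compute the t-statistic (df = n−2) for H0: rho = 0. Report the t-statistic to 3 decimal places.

0.591

Numerator: nΣxy − (Σx)(Σy) = 12·1934 − (71)(321) = 417
Denominator: √[(nΣx²−(Σx)²)(nΣy²−(Σy)²)]
  nΣx²−(Σx)² = 12·461 − 5041 = 491;  nΣy²−(Σy)² = 12·9461 − 103041 = 10491
  √(491·10491) = √5151081 = 2269.5993
r = 417 / 2269.5993 = 0.1837
t = r·√(n−2)/√(1−r²) = 0.1837·√10 / √(1−0.033746) = 0.580910 / 0.982982 = 0.591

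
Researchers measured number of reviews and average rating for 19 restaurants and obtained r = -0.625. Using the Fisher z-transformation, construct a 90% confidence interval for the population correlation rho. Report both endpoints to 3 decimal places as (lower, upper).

(-0.816, -0.311)

Fisher z: z_r = atanh(r) = ½·ln((1+(-0.625))/(1−(-0.625))) = -0.733169
SE(z) = 1/√(n−3) = 1/√16 = 0.250000
90% ⇒ z* = 1.645; margin = 1.645·0.250000 = 0.411250
CI on z-scale: (-1.144419, -0.321919)
Back-transform: tanh(-1.144419) = -0.815897, tanh(-0.321919) = -0.311241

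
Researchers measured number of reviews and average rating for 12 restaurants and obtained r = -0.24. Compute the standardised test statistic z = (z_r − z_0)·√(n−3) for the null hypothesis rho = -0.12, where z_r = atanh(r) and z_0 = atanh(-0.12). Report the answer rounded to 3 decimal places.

Fisher z: atanh(-0.24) = -0.244774, atanh(-0.12) = -0.120581
z = (z_r − z_0)·√(n−3) = (-0.244774 − (-0.120581))·√9 = -0.124193 · 3.000000 = -0.373

-0.373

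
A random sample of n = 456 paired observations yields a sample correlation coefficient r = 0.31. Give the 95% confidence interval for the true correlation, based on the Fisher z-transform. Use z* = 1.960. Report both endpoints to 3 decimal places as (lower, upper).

(0.225, 0.391)

Fisher z: z_r = atanh(r) = ½·ln((1+0.31)/(1−0.31)) = 0.320545
SE(z) = 1/√(n−3) = 1/√453 = 0.046984
95% ⇒ z* = 1.960; margin = 1.960·0.046984 = 0.092089
CI on z-scale: (0.228456, 0.412634)
Back-transform: tanh(0.228456) = 0.224563, tanh(0.412634) = 0.390707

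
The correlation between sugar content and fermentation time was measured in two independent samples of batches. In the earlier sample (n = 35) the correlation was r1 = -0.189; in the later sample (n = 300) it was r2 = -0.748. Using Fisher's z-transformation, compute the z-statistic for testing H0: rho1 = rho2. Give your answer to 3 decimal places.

z1 = atanh(-0.189) = -0.191300,  z2 = atanh(-0.748) = -0.968399
SE = √(1/(n1−3) + 1/(n2−3)) = √(1/32 + 1/297) = √(0.0312500 + 0.0033670) = √0.0346170 = 0.186056
z = (z1 − z2)/SE = (-0.191300 − (-0.968399)) / 0.186056 = 0.777099 / 0.186056 = 4.177

4.177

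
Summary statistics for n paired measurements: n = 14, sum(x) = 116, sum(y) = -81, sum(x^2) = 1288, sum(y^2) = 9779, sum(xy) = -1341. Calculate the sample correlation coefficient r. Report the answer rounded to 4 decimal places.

Numerator: nΣxy − (Σx)(Σy) = 14·(-1341) − (116)(-81) = -9378
Denominator: √[(nΣx²−(Σx)²)(nΣy²−(Σy)²)]
  nΣx²−(Σx)² = 14·1288 − 13456 = 4576;  nΣy²−(Σy)² = 14·9779 − 6561 = 130345
  √(4576·130345) = √596458720 = 24422.5044
r = -9378 / 24422.5044 = -0.3840

-0.3840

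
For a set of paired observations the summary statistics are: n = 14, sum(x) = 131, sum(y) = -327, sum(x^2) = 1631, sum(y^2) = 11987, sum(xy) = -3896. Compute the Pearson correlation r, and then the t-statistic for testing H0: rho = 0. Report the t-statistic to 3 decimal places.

-2.809

Numerator: nΣxy − (Σx)(Σy) = 14·(-3896) − (131)(-327) = -11707
Denominator: √[(nΣx²−(Σx)²)(nΣy²−(Σy)²)]
  nΣx²−(Σx)² = 14·1631 − 17161 = 5673;  nΣy²−(Σy)² = 14·11987 − 106929 = 60889
  √(5673·60889) = √345423297 = 18585.5669
r = -11707 / 18585.5669 = -0.6299
t = r·√(n−2)/√(1−r²) = -0.6299·√12 / √(1−0.396774) = -2.182038 / 0.776676 = -2.809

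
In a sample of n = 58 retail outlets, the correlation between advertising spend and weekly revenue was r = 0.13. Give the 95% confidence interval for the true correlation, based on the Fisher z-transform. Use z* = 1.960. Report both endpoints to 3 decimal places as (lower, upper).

z_r = atanh(0.13) = 0.130740;  SE = 1/√(n−3) = 1/√55 = 0.134840
z-limits: 0.130740 ± 1.960·0.134840 = 0.130740 ± 0.264286 = [-0.133546, 0.395026]
ρ-limits: (tanh -0.133546, tanh 0.395026) = (-0.133, 0.376)

(-0.133, 0.376)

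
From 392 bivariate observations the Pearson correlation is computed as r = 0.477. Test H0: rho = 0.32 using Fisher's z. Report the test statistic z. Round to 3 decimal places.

3.697

Fisher z: atanh(0.477) = 0.519093, atanh(0.32) = 0.331647
z = (z_r − z_0)·√(n−3) = (0.519093 − 0.331647)·√389 = 0.187446 · 19.723083 = 3.697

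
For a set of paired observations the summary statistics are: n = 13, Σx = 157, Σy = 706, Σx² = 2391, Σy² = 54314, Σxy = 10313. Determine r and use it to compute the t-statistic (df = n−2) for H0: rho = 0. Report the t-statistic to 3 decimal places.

2.730

Numerator: nΣxy − (Σx)(Σy) = 13·10313 − (157)(706) = 23227
Denominator: √[(nΣx²−(Σx)²)(nΣy²−(Σy)²)]
  nΣx²−(Σx)² = 13·2391 − 24649 = 6434;  nΣy²−(Σy)² = 13·54314 − 498436 = 207646
  √(6434·207646) = √1335994364 = 36551.2567
r = 23227 / 36551.2567 = 0.6355
t = r·√(n−2)/√(1−r²) = 0.6355·√11 / √(1−0.403860) = 2.107715 / 0.772101 = 2.730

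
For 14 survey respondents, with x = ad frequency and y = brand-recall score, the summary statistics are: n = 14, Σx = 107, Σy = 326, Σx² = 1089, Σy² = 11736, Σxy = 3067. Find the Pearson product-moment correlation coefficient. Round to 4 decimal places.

S_xy = nΣxy − ΣxΣy = 14·3067 − 107·326 = 42938 − 34882 = 8056
S_xx = nΣx² − (Σx)² = 14·1089 − 107² = 15246 − 11449 = 3797
S_yy = nΣy² − (Σy)² = 14·11736 − 326² = 164304 − 106276 = 58028
r = S_xy / √(S_xx·S_yy) = 8056 / √(3797·58028) = 8056 / √220332316 = 8056 / 14843.5951 = 0.5427

0.5427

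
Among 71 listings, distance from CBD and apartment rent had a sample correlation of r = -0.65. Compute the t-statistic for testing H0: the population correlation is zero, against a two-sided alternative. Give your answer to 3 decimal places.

-7.105

t = r·√(n−2) / √(1−r²) with r = -0.65, n = 71
  = -0.65·√69 / √(1 − 0.4225)
  = -0.65·8.306624 / 0.759934
  = -5.399306 / 0.759934 = -7.105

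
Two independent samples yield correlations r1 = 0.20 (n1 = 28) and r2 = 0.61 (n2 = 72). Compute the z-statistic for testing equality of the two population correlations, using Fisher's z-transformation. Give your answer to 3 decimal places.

-2.168

Fisher z-transforms: z1 = atanh(0.20) = 0.202733, z2 = atanh(0.61) = 0.708921; difference d = -0.506188
Var(d) = 1/25 + 1/69 = 0.0400000 + 0.0144928 = 0.0544928
z = d/√Var(d) = -0.506188 / √0.0544928 = -0.506188 / 0.233437 = -2.168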